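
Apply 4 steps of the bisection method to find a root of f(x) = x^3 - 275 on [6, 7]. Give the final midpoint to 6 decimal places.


f(x) = x^3 - 275
f(6) = -59 < 0
f(7) = 68 > 0

Step 1: midpoint = (6.000000 + 7.000000)/2 = 6.500000
  f(6.500000) = -0.375000
  f(mid) < 0, so root is in [6.500000, 7.000000]

Step 2: midpoint = (6.500000 + 7.000000)/2 = 6.750000
  f(6.750000) = 32.546875
  f(mid) > 0, so root is in [6.500000, 6.750000]

Step 3: midpoint = (6.500000 + 6.750000)/2 = 6.625000
  f(6.625000) = 15.775391
  f(mid) > 0, so root is in [6.500000, 6.625000]

Step 4: midpoint = (6.500000 + 6.625000)/2 = 6.562500
  f(6.562500) = 7.623291
  f(mid) > 0, so root is in [6.500000, 6.562500]

midpoint = 6.562500


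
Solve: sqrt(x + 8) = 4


Square both sides: x + 8 = 4^2 = 16
x = 16 - 8 = 8
x = 8
Check: sqrt(1*8 + 8) = sqrt(16) = 4 ✓

x = 8


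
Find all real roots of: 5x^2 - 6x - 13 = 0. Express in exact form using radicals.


Using the quadratic formula: x = (-b ± sqrt(b^2 - 4ac)) / (2a)
Here a = 5, b = -6, c = -13
Discriminant = b^2 - 4ac = (-6)^2 - 4(5)(-13) = 36 + 260 = 296
Since discriminant = 296 > 0, there are two real roots.
x = (6 ± 2*sqrt(74)) / 10
Simplifying: x = (3 ± sqrt(74)) / 5
Numerically: x ≈ 2.3205 or x ≈ -1.1205

x = (3 + sqrt(74)) / 5 or x = (3 - sqrt(74)) / 5


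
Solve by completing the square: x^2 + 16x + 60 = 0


Start: x^2 + 16x + 60 = 0
Move constant: x^2 + 16x = -60
Half of 16 is 8, squared is 64
Add 64 to both sides: x^2 + 16x + 64 = 4
(x + 8)^2 = 4
x + 8 = ±2
x = -8 + 2 = -6 or x = -8 - 2 = -10

x = -10, x = -6


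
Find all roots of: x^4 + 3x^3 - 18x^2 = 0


The lowest-degree term is x^2, so x = 0 is a root with multiplicity 2. Factor out x^2:
  x^2 + 3x - 18 = 0
Solve the quadratic x^2 + 3x - 18 = 0: discriminant = 3^2 - 4(1)(-18) = 9 + 72 = 81.
sqrt(81) = 9, so x = (-3 ± 9)/2: x = 3 or x = -6.
Collecting all roots found:

x = -6, x = 0 (multiplicity 2), x = 3


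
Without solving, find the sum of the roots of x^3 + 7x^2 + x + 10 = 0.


By Vieta's formulas for x^3 + bx^2 + cx + d = 0:
  r1 + r2 + r3 = -b/a = -7
  r1*r2 + r1*r3 + r2*r3 = c/a = 1
  r1*r2*r3 = -d/a = -10


Sum = -7


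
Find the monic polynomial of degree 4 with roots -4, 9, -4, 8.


A monic polynomial with roots -4, 9, -4, 8 is:
p(x) = (x + 4)(x - 9)(x + 4)(x - 8)
After multiplying by (x + 4): x + 4
After multiplying by (x - 9): x^2 - 5x - 36
After multiplying by (x + 4): x^3 - x^2 - 56x - 144
After multiplying by (x - 8): x^4 - 9x^3 - 48x^2 + 304x + 1152

x^4 - 9x^3 - 48x^2 + 304x + 1152


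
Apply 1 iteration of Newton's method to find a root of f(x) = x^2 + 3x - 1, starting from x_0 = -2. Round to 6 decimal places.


Newton's method: x_(n+1) = x_n - f(x_n)/f'(x_n)
f(x) = x^2 + 3x - 1
f'(x) = 2x + 3

Iteration 1:
  f(-2.000000) = -3.000000
  f'(-2.000000) = -1.000000
  x_1 = -2.000000 - (-3.000000)/(-1.000000) = -5.000000

x_1 = -5.000000


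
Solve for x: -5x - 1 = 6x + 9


Starting with: -5x - 1 = 6x + 9
Move all x terms to left: (-5 - 6)x = 9 + 1
Simplify: -11x = 10
Divide both sides by -11: x = -10/11

x = -10/11


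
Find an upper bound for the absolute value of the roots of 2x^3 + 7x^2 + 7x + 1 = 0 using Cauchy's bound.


Cauchy's bound: all roots r satisfy |r| <= 1 + max(|a_i/a_n|) for i = 0,...,n-1
where a_n is the leading coefficient.

Coefficients: [2, 7, 7, 1]
Leading coefficient a_n = 2
Ratios |a_i/a_n|: 7/2, 7/2, 1/2
Maximum ratio: 7/2
Cauchy's bound: |r| <= 1 + 7/2 = 9/2

Upper bound = 9/2


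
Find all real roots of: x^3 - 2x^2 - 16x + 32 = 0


Let p(x) = x^3 - 2x^2 - 16x + 32. By the rational root theorem (leading coefficient 1), any rational root is an integer divisor of 32: try ±1, ±2, ... in turn.
Test x = 1: value = 15 ≠ 0.
Test x = -1: value = 45 ≠ 0.
Test x = 2: value = 0 ✓, so (x - 2) is a factor.
Synthetic division by (x - 2): bring down 1; 1(2) - 2 = 0; 0(2) - 16 = -16; (-16)(2) + 32 = 0 → quotient x^2 - 16, remainder 0.
Solve the quadratic x^2 - 16 = 0: discriminant = 0^2 - 4(1)(-16) = 0 + 64 = 64.
sqrt(64) = 8, so x = (0 ± 8)/2: x = 4 or x = -4.

x = -4, x = 2, x = 4


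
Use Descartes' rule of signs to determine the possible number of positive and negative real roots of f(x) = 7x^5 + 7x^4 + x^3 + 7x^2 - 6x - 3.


Descartes' rule of signs:

For positive roots, count sign changes in f(x) = 7x^5 + 7x^4 + x^3 + 7x^2 - 6x - 3:
Signs of coefficients: +, +, +, +, -, -
Number of sign changes: 1
Possible positive real roots: 1

For negative roots, examine f(-x) = -7x^5 + 7x^4 - x^3 + 7x^2 + 6x - 3:
Signs of coefficients: -, +, -, +, +, -
Number of sign changes: 4
Possible negative real roots: 4, 2, 0

Positive roots: 1; Negative roots: 4 or 2 or 0


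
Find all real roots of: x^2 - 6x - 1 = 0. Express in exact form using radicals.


Using the quadratic formula: x = (-b ± sqrt(b^2 - 4ac)) / (2a)
Here a = 1, b = -6, c = -1
Discriminant = b^2 - 4ac = (-6)^2 - 4(1)(-1) = 36 + 4 = 40
Since discriminant = 40 > 0, there are two real roots.
x = (6 ± 2*sqrt(10)) / 2
Simplifying: x = 3 ± sqrt(10)
Numerically: x ≈ 6.1623 or x ≈ -0.1623

x = 3 + sqrt(10) or x = 3 - sqrt(10)


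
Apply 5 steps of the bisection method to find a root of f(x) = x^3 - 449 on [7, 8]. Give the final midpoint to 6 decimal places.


f(x) = x^3 - 449
f(7) = -106 < 0
f(8) = 63 > 0

Step 1: midpoint = (7.000000 + 8.000000)/2 = 7.500000
  f(7.500000) = -27.125000
  f(mid) < 0, so root is in [7.500000, 8.000000]

Step 2: midpoint = (7.500000 + 8.000000)/2 = 7.750000
  f(7.750000) = 16.484375
  f(mid) > 0, so root is in [7.500000, 7.750000]

Step 3: midpoint = (7.500000 + 7.750000)/2 = 7.625000
  f(7.625000) = -5.677734
  f(mid) < 0, so root is in [7.625000, 7.750000]

Step 4: midpoint = (7.625000 + 7.750000)/2 = 7.687500
  f(7.687500) = 5.313232
  f(mid) > 0, so root is in [7.625000, 7.687500]

Step 5: midpoint = (7.625000 + 7.687500)/2 = 7.656250
  f(7.656250) = -0.204681
  f(mid) < 0, so root is in [7.656250, 7.687500]

midpoint = 7.656250


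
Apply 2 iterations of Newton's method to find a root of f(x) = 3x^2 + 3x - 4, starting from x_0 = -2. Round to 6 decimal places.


Newton's method: x_(n+1) = x_n - f(x_n)/f'(x_n)
f(x) = 3x^2 + 3x - 4
f'(x) = 6x + 3

Iteration 1:
  f(-2.000000) = 2.000000
  f'(-2.000000) = -9.000000
  x_1 = -2.000000 - (2.000000)/(-9.000000) = -1.777778

Iteration 2:
  f(-1.777778) = 0.148148
  f'(-1.777778) = -7.666667
  x_2 = -1.777778 - (0.148148)/(-7.666667) = -1.758454

x_2 = -1.758454


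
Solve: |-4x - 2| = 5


An absolute value equation |expr| = 5 gives two cases:
Case 1: -4x - 2 = 5
  -4x = 7, so x = -7/4
Case 2: -4x - 2 = -5
  -4x = -3, so x = 3/4

x = -7/4, x = 3/4


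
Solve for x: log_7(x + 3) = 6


Convert to exponential form: x + 3 = 7^6 = 117649
x = 117649 - 3 = 117646
Check: log_7(117646 + 3) = log_7(117649) = log_7(117649) = 6 ✓

x = 117646


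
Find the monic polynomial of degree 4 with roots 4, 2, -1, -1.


A monic polynomial with roots 4, 2, -1, -1 is:
p(x) = (x - 4)(x - 2)(x + 1)(x + 1)
After multiplying by (x - 4): x - 4
After multiplying by (x - 2): x^2 - 6x + 8
After multiplying by (x + 1): x^3 - 5x^2 + 2x + 8
After multiplying by (x + 1): x^4 - 4x^3 - 3x^2 + 10x + 8

x^4 - 4x^3 - 3x^2 + 10x + 8


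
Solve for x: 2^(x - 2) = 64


Express both sides with the same base.
64 = 2^6
Since the bases match, equate exponents: x - 2 = 6
So x = 6 - (-2) = 8

x = 8


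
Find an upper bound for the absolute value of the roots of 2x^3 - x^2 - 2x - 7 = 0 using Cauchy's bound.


Cauchy's bound: all roots r satisfy |r| <= 1 + max(|a_i/a_n|) for i = 0,...,n-1
where a_n is the leading coefficient.

Coefficients: [2, -1, -2, -7]
Leading coefficient a_n = 2
Ratios |a_i/a_n|: 1/2, 1, 7/2
Maximum ratio: 7/2
Cauchy's bound: |r| <= 1 + 7/2 = 9/2

Upper bound = 9/2


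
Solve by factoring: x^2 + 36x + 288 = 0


We need two numbers that multiply to 288 and add to 36.
Those numbers are 24 and 12 (since 24 * 12 = 288 and 24 + 12 = 36).
So x^2 + 36x + 288 = (x + 24)(x + 12) = 0
Setting each factor to zero: x = -24 or x = -12

x = -24, x = -12


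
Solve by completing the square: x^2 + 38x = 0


Start: x^2 + 38x + 0 = 0
Move constant: x^2 + 38x = 0
Half of 38 is 19, squared is 361
Add 361 to both sides: x^2 + 38x + 361 = 361
(x + 19)^2 = 361
x + 19 = ±19
x = -19 + 19 = 0 or x = -19 - 19 = -38

x = -38, x = 0


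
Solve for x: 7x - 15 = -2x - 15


Starting with: 7x - 15 = -2x - 15
Move all x terms to left: (7 + 2)x = -15 + 15
Simplify: 9x = 0
Divide both sides by 9: x = 0

x = 0


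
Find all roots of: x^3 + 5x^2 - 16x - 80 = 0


Let p(x) = x^3 + 5x^2 - 16x - 80. By the rational root theorem (leading coefficient 1), any rational root is an integer divisor of 80: try ±1, ±2, ... in turn.
Test x = 1: value = -90 ≠ 0.
Test x = -1: value = -60 ≠ 0.
Test x = 2: value = -84 ≠ 0.
Test x = -2: value = -36 ≠ 0.
Test x = 4: value = 0 ✓, so (x - 4) is a factor.
Synthetic division by (x - 4): bring down 1; 1(4) + 5 = 9; 9(4) - 16 = 20; 20(4) - 80 = 0 → quotient x^2 + 9x + 20, remainder 0.
Solve the quadratic x^2 + 9x + 20 = 0: discriminant = 9^2 - 4(1)(20) = 81 - 80 = 1.
sqrt(1) = 1, so x = (-9 ± 1)/2: x = -4 or x = -5.
Collecting all roots found:

x = -5, x = -4, x = 4


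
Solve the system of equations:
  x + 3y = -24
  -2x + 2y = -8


Using Cramer's rule:
Determinant D = (1)(2) - (-2)(3) = 2 + 6 = 8
Dx = (-24)(2) - (-8)(3) = -48 + 24 = -24
Dy = (1)(-8) - (-2)(-24) = -8 - 48 = -56
x = Dx/D = -24/8 = -3
y = Dy/D = -56/8 = -7

x = -3, y = -7


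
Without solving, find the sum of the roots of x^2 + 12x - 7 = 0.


By Vieta's formulas for ax^2 + bx + c = 0:
  Sum of roots = -b/a
  Product of roots = c/a

Here a = 1, b = 12, c = -7
Sum = -(12)/1 = -12
Product = -7/1 = -7

Sum = -12


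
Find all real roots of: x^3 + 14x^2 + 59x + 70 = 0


Let p(x) = x^3 + 14x^2 + 59x + 70. By the rational root theorem (leading coefficient 1), any rational root is an integer divisor of 70: try ±1, ±2, ... in turn.
Test x = 1: value = 144 ≠ 0.
Test x = -1: value = 24 ≠ 0.
Test x = 2: value = 252 ≠ 0.
Test x = -2: value = 0 ✓, so (x + 2) is a factor.
Synthetic division by (x + 2): bring down 1; 1(-2) + 14 = 12; 12(-2) + 59 = 35; 35(-2) + 70 = 0 → quotient x^2 + 12x + 35, remainder 0.
Solve the quadratic x^2 + 12x + 35 = 0: discriminant = 12^2 - 4(1)(35) = 144 - 140 = 4.
sqrt(4) = 2, so x = (-12 ± 2)/2: x = -5 or x = -7.

x = -7, x = -5, x = -2


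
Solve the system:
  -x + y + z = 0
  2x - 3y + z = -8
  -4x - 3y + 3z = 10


Using Cramer's rule. Expand each determinant along the first row.
D  = (-1)*[(-3)*3 - 1*(-3)] - 1*[2*3 - 1*(-4)] + 1*[2*(-3) - (-3)*(-4)]
  = (-1)*(-6) - 1*(10) + 1*(-18) = -22
Dx = 0*[(-3)*3 - 1*(-3)] - 1*[(-8)*3 - 1*10] + 1*[(-8)*(-3) - (-3)*10]
  = 0*(-6) - 1*(-34) + 1*(54) = 88
Dy = (-1)*[(-8)*3 - 1*10] - 0*[2*3 - 1*(-4)] + 1*[2*10 - (-8)*(-4)]
  = (-1)*(-34) - 0*(10) + 1*(-12) = 22
Dz = (-1)*[(-3)*10 - (-8)*(-3)] - 1*[2*10 - (-8)*(-4)] + 0*[2*(-3) - (-3)*(-4)]
  = (-1)*(-54) - 1*(-12) + 0*(-18) = 66
x = Dx/D = 88/-22 = -4, y = Dy/D = 22/-22 = -1, z = Dz/D = 66/-22 = -3
Check eq1: (-1)(-4) + (1)(-1) + (1)(-3) = 0 = 0 ✓
Check eq2: (2)(-4) + (-3)(-1) + (1)(-3) = -8 = -8 ✓
Check eq3: (-4)(-4) + (-3)(-1) + (3)(-3) = 10 = 10 ✓

x = -4, y = -1, z = -3


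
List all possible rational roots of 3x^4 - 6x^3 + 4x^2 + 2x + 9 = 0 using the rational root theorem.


Rational root theorem: possible roots are ±p/q where:
  p divides the constant term (9): p ∈ {1, 3, 9}
  q divides the leading coefficient (3): q ∈ {1, 3}

All possible rational roots: -9, -3, -1, -1/3, 1/3, 1, 3, 9

-9, -3, -1, -1/3, 1/3, 1, 3, 9


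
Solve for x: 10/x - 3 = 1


Subtract -3 from both sides: 10/x = 4
Multiply both sides by x: 10 = 4 * x
Divide by 4: x = 5/2

x = 5/2


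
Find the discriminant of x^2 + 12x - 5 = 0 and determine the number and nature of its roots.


For ax^2 + bx + c = 0, discriminant D = b^2 - 4ac
Here a = 1, b = 12, c = -5
D = (12)^2 - 4(1)(-5) = 144 + 20 = 164

D = 164 > 0 but not a perfect square
The equation has 2 distinct real irrational roots.

Discriminant = 164, 2 distinct real irrational roots


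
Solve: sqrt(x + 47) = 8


Square both sides: x + 47 = 8^2 = 64
x = 64 - 47 = 17
x = 17
Check: sqrt(1*17 + 47) = sqrt(64) = 8 ✓

x = 17


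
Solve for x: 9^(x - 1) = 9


Express both sides with the same base.
9 = 9^1
Since the bases match, equate exponents: x - 1 = 1
So x = 1 - (-1) = 2

x = 2


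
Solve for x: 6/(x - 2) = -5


Multiply both sides by (x - 2): 6 = -5(x - 2)
Distribute: 6 = -5x + 10
-5x = 6 - 10 = -4
x = 4/5

x = 4/5


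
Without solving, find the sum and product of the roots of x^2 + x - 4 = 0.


By Vieta's formulas for ax^2 + bx + c = 0:
  Sum of roots = -b/a
  Product of roots = c/a

Here a = 1, b = 1, c = -4
Sum = -(1)/1 = -1
Product = -4/1 = -4

Sum = -1, Product = -4


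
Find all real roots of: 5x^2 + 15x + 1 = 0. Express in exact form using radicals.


Using the quadratic formula: x = (-b ± sqrt(b^2 - 4ac)) / (2a)
Here a = 5, b = 15, c = 1
Discriminant = b^2 - 4ac = 15^2 - 4(5)(1) = 225 - 20 = 205
Since discriminant = 205 > 0, there are two real roots.
x = (-15 ± sqrt(205)) / 10
Numerically: x ≈ -0.0682 or x ≈ -2.9318

x = (-15 + sqrt(205)) / 10 or x = (-15 - sqrt(205)) / 10


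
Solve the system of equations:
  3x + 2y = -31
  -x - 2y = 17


Using Cramer's rule:
Determinant D = (3)(-2) - (-1)(2) = -6 + 2 = -4
Dx = (-31)(-2) - (17)(2) = 62 - 34 = 28
Dy = (3)(17) - (-1)(-31) = 51 - 31 = 20
x = Dx/D = 28/-4 = -7
y = Dy/D = 20/-4 = -5

x = -7, y = -5


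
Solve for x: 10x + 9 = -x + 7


Starting with: 10x + 9 = -x + 7
Move all x terms to left: (10 + 1)x = 7 - 9
Simplify: 11x = -2
Divide both sides by 11: x = -2/11

x = -2/11


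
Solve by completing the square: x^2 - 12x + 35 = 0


Start: x^2 - 12x + 35 = 0
Move constant: x^2 - 12x = -35
Half of -12 is -6, squared is 36
Add 36 to both sides: x^2 - 12x + 36 = 1
(x - 6)^2 = 1
x - 6 = ±1
x = 6 + 1 = 7 or x = 6 - 1 = 5

x = 5, x = 7


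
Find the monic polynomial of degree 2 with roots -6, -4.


A monic polynomial with roots -6, -4 is:
p(x) = (x + 6)(x + 4)
After multiplying by (x + 6): x + 6
After multiplying by (x + 4): x^2 + 10x + 24

x^2 + 10x + 24


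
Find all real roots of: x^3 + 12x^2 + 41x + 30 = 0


Let p(x) = x^3 + 12x^2 + 41x + 30. By the rational root theorem (leading coefficient 1), any rational root is an integer divisor of 30: try ±1, ±2, ... in turn.
Test x = 1: value = 84 ≠ 0.
Test x = -1: value = 0 ✓, so (x + 1) is a factor.
Synthetic division by (x + 1): bring down 1; 1(-1) + 12 = 11; 11(-1) + 41 = 30; 30(-1) + 30 = 0 → quotient x^2 + 11x + 30, remainder 0.
Solve the quadratic x^2 + 11x + 30 = 0: discriminant = 11^2 - 4(1)(30) = 121 - 120 = 1.
sqrt(1) = 1, so x = (-11 ± 1)/2: x = -5 or x = -6.

x = -6, x = -5, x = -1


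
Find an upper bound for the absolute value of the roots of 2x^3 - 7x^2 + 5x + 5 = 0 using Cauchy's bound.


Cauchy's bound: all roots r satisfy |r| <= 1 + max(|a_i/a_n|) for i = 0,...,n-1
where a_n is the leading coefficient.

Coefficients: [2, -7, 5, 5]
Leading coefficient a_n = 2
Ratios |a_i/a_n|: 7/2, 5/2, 5/2
Maximum ratio: 7/2
Cauchy's bound: |r| <= 1 + 7/2 = 9/2

Upper bound = 9/2


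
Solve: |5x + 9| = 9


An absolute value equation |expr| = 9 gives two cases:
Case 1: 5x + 9 = 9
  5x = 0, so x = 0
Case 2: 5x + 9 = -9
  5x = -18, so x = -18/5

x = -18/5, x = 0


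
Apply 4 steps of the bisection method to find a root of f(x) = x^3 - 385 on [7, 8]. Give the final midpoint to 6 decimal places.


f(x) = x^3 - 385
f(7) = -42 < 0
f(8) = 127 > 0

Step 1: midpoint = (7.000000 + 8.000000)/2 = 7.500000
  f(7.500000) = 36.875000
  f(mid) > 0, so root is in [7.000000, 7.500000]

Step 2: midpoint = (7.000000 + 7.500000)/2 = 7.250000
  f(7.250000) = -3.921875
  f(mid) < 0, so root is in [7.250000, 7.500000]

Step 3: midpoint = (7.250000 + 7.500000)/2 = 7.375000
  f(7.375000) = 16.130859
  f(mid) > 0, so root is in [7.250000, 7.375000]

Step 4: midpoint = (7.250000 + 7.375000)/2 = 7.312500
  f(7.312500) = 6.018799
  f(mid) > 0, so root is in [7.250000, 7.312500]

midpoint = 7.312500


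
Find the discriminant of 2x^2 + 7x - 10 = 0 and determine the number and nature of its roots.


For ax^2 + bx + c = 0, discriminant D = b^2 - 4ac
Here a = 2, b = 7, c = -10
D = (7)^2 - 4(2)(-10) = 49 + 80 = 129

D = 129 > 0 but not a perfect square
The equation has 2 distinct real irrational roots.

Discriminant = 129, 2 distinct real irrational roots


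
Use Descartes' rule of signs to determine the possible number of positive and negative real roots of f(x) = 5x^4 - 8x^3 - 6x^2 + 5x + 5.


Descartes' rule of signs:

For positive roots, count sign changes in f(x) = 5x^4 - 8x^3 - 6x^2 + 5x + 5:
Signs of coefficients: +, -, -, +, +
Number of sign changes: 2
Possible positive real roots: 2, 0

For negative roots, examine f(-x) = 5x^4 + 8x^3 - 6x^2 - 5x + 5:
Signs of coefficients: +, +, -, -, +
Number of sign changes: 2
Possible negative real roots: 2, 0

Positive roots: 2 or 0; Negative roots: 2 or 0


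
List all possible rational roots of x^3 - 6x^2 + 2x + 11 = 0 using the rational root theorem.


Rational root theorem: possible roots are ±p/q where:
  p divides the constant term (11): p ∈ {1, 11}
  q divides the leading coefficient (1): q ∈ {1}

All possible rational roots: -11, -1, 1, 11

-11, -1, 1, 11


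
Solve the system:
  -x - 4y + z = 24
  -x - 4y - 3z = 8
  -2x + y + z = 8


Using Cramer's rule. Expand each determinant along the first row.
D  = (-1)*[(-4)*1 - (-3)*1] - (-4)*[(-1)*1 - (-3)*(-2)] + 1*[(-1)*1 - (-4)*(-2)]
  = (-1)*(-1) - (-4)*(-7) + 1*(-9) = -36
Dx = 24*[(-4)*1 - (-3)*1] - (-4)*[8*1 - (-3)*8] + 1*[8*1 - (-4)*8]
  = 24*(-1) - (-4)*(32) + 1*(40) = 144
Dy = (-1)*[8*1 - (-3)*8] - 24*[(-1)*1 - (-3)*(-2)] + 1*[(-1)*8 - 8*(-2)]
  = (-1)*(32) - 24*(-7) + 1*(8) = 144
Dz = (-1)*[(-4)*8 - 8*1] - (-4)*[(-1)*8 - 8*(-2)] + 24*[(-1)*1 - (-4)*(-2)]
  = (-1)*(-40) - (-4)*(8) + 24*(-9) = -144
x = Dx/D = 144/-36 = -4, y = Dy/D = 144/-36 = -4, z = Dz/D = -144/-36 = 4
Check eq1: (-1)(-4) + (-4)(-4) + (1)(4) = 24 = 24 ✓
Check eq2: (-1)(-4) + (-4)(-4) + (-3)(4) = 8 = 8 ✓
Check eq3: (-2)(-4) + (1)(-4) + (1)(4) = 8 = 8 ✓

x = -4, y = -4, z = 4


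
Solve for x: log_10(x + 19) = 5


Convert to exponential form: x + 19 = 10^5 = 100000
x = 100000 - 19 = 99981
Check: log_10(99981 + 19) = log_10(100000) = log_10(100000) = 5 ✓

x = 99981


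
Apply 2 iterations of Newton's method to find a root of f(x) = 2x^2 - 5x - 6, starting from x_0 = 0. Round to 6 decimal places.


Newton's method: x_(n+1) = x_n - f(x_n)/f'(x_n)
f(x) = 2x^2 - 5x - 6
f'(x) = 4x - 5

Iteration 1:
  f(0.000000) = -6.000000
  f'(0.000000) = -5.000000
  x_1 = 0.000000 - (-6.000000)/(-5.000000) = -1.200000

Iteration 2:
  f(-1.200000) = 2.880000
  f'(-1.200000) = -9.800000
  x_2 = -1.200000 - (2.880000)/(-9.800000) = -0.906122

x_2 = -0.906122


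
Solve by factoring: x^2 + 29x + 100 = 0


We need two numbers that multiply to 100 and add to 29.
Those numbers are 25 and 4 (since 25 * 4 = 100 and 25 + 4 = 29).
So x^2 + 29x + 100 = (x + 25)(x + 4) = 0
Setting each factor to zero: x = -25 or x = -4

x = -25, x = -4


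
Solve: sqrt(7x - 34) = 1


Square both sides: 7x - 34 = 1^2 = 1
7x = 1 + 34 = 35
x = 5
Check: sqrt(7*5 - 34) = sqrt(1) = 1 ✓

x = 5


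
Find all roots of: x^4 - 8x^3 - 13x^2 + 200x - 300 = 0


Let p(x) = x^4 - 8x^3 - 13x^2 + 200x - 300. By the rational root theorem (leading coefficient 1), any rational root is an integer divisor of 300: try ±1, ±2, ... in turn.
Test x = 1: value = -120 ≠ 0.
Test x = -1: value = -504 ≠ 0.
Test x = 2: value = 0 ✓, so (x - 2) is a factor.
Synthetic division by (x - 2): bring down 1; 1(2) - 8 = -6; (-6)(2) - 13 = -25; (-25)(2) + 200 = 150; 150(2) - 300 = 0 → quotient x^3 - 6x^2 - 25x + 150, remainder 0.
Continue with the quotient x^3 - 6x^2 - 25x + 150 (candidates must divide 150; re-test x = 2 first in case it repeats).
Test x = 2: value = 84 ≠ 0.
Test x = -2: value = 168 ≠ 0.
Test x = 3: value = 48 ≠ 0.
Test x = -3: value = 144 ≠ 0.
Test x = 5: value = 0 ✓, so (x - 5) is a factor.
Synthetic division by (x - 5): bring down 1; 1(5) - 6 = -1; (-1)(5) - 25 = -30; (-30)(5) + 150 = 0 → quotient x^2 - x - 30, remainder 0.
Solve the quadratic x^2 - x - 30 = 0: discriminant = (-1)^2 - 4(1)(-30) = 1 + 120 = 121.
sqrt(121) = 11, so x = (1 ± 11)/2: x = 6 or x = -5.
Collecting all roots found:

x = -5, x = 2, x = 5, x = 6


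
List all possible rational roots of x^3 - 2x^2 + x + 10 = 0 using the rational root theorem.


Rational root theorem: possible roots are ±p/q where:
  p divides the constant term (10): p ∈ {1, 2, 5, 10}
  q divides the leading coefficient (1): q ∈ {1}

All possible rational roots: -10, -5, -2, -1, 1, 2, 5, 10

-10, -5, -2, -1, 1, 2, 5, 10


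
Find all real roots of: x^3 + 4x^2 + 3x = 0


The constant term is 0, so x = 0 is a root. Factor out x:
  x(x^2 + 4x + 3) = 0
Solve the quadratic x^2 + 4x + 3 = 0: discriminant = 4^2 - 4(1)(3) = 16 - 12 = 4.
sqrt(4) = 2, so x = (-4 ± 2)/2: x = -1 or x = -3.

x = -3, x = -1, x = 0


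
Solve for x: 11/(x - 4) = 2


Multiply both sides by (x - 4): 11 = 2(x - 4)
Distribute: 11 = 2x - 8
2x = 11 + 8 = 19
x = 19/2

x = 19/2


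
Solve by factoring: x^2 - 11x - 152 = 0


We need two numbers that multiply to -152 and add to -11.
Those numbers are 8 and -19 (since 8 * (-19) = -152 and 8 + (-19) = -11).
So x^2 - 11x - 152 = (x + 8)(x - 19) = 0
Setting each factor to zero: x = -8 or x = 19

x = -8, x = 19


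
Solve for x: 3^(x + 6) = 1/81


Express both sides with the same base.
1/81 = 3^(-4)
Since the bases match, equate exponents: x + 6 = -4
So x = -4 - (6) = -10

x = -10


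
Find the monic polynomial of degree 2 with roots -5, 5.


A monic polynomial with roots -5, 5 is:
p(x) = (x + 5)(x - 5)
After multiplying by (x + 5): x + 5
After multiplying by (x - 5): x^2 - 25

x^2 - 25


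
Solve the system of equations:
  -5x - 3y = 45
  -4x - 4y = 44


Using Cramer's rule:
Determinant D = (-5)(-4) - (-4)(-3) = 20 - 12 = 8
Dx = (45)(-4) - (44)(-3) = -180 + 132 = -48
Dy = (-5)(44) - (-4)(45) = -220 + 180 = -40
x = Dx/D = -48/8 = -6
y = Dy/D = -40/8 = -5

x = -6, y = -5


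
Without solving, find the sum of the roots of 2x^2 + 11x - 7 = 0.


By Vieta's formulas for ax^2 + bx + c = 0:
  Sum of roots = -b/a
  Product of roots = c/a

Here a = 2, b = 11, c = -7
Sum = -(11)/2 = -11/2
Product = -7/2 = -7/2

Sum = -11/2


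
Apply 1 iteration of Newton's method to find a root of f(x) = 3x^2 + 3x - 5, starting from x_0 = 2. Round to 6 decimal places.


Newton's method: x_(n+1) = x_n - f(x_n)/f'(x_n)
f(x) = 3x^2 + 3x - 5
f'(x) = 6x + 3

Iteration 1:
  f(2.000000) = 13.000000
  f'(2.000000) = 15.000000
  x_1 = 2.000000 - (13.000000)/(15.000000) = 1.133333

x_1 = 1.133333


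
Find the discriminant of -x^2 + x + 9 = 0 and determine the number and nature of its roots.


For ax^2 + bx + c = 0, discriminant D = b^2 - 4ac
Here a = -1, b = 1, c = 9
D = (1)^2 - 4(-1)(9) = 1 + 36 = 37

D = 37 > 0 but not a perfect square
The equation has 2 distinct real irrational roots.

Discriminant = 37, 2 distinct real irrational roots


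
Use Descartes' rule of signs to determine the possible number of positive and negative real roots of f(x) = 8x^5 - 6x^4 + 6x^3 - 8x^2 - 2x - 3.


Descartes' rule of signs:

For positive roots, count sign changes in f(x) = 8x^5 - 6x^4 + 6x^3 - 8x^2 - 2x - 3:
Signs of coefficients: +, -, +, -, -, -
Number of sign changes: 3
Possible positive real roots: 3, 1

For negative roots, examine f(-x) = -8x^5 - 6x^4 - 6x^3 - 8x^2 + 2x - 3:
Signs of coefficients: -, -, -, -, +, -
Number of sign changes: 2
Possible negative real roots: 2, 0

Positive roots: 3 or 1; Negative roots: 2 or 0


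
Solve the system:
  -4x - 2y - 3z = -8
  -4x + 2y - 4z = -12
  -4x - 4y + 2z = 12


Using Cramer's rule. Expand each determinant along the first row.
D  = (-4)*[2*2 - (-4)*(-4)] - (-2)*[(-4)*2 - (-4)*(-4)] + (-3)*[(-4)*(-4) - 2*(-4)]
  = (-4)*(-12) - (-2)*(-24) + (-3)*(24) = -72
Dx = (-8)*[2*2 - (-4)*(-4)] - (-2)*[(-12)*2 - (-4)*12] + (-3)*[(-12)*(-4) - 2*12]
  = (-8)*(-12) - (-2)*(24) + (-3)*(24) = 72
Dy = (-4)*[(-12)*2 - (-4)*12] - (-8)*[(-4)*2 - (-4)*(-4)] + (-3)*[(-4)*12 - (-12)*(-4)]
  = (-4)*(24) - (-8)*(-24) + (-3)*(-96) = 0
Dz = (-4)*[2*12 - (-12)*(-4)] - (-2)*[(-4)*12 - (-12)*(-4)] + (-8)*[(-4)*(-4) - 2*(-4)]
  = (-4)*(-24) - (-2)*(-96) + (-8)*(24) = -288
x = Dx/D = 72/-72 = -1, y = Dy/D = 0/-72 = 0, z = Dz/D = -288/-72 = 4
Check eq1: (-4)(-1) + (-2)(0) + (-3)(4) = -8 = -8 ✓
Check eq2: (-4)(-1) + (2)(0) + (-4)(4) = -12 = -12 ✓
Check eq3: (-4)(-1) + (-4)(0) + (2)(4) = 12 = 12 ✓

x = -1, y = 0, z = 4


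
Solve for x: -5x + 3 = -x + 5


Starting with: -5x + 3 = -x + 5
Move all x terms to left: (-5 + 1)x = 5 - 3
Simplify: -4x = 2
Divide both sides by -4: x = -1/2

x = -1/2


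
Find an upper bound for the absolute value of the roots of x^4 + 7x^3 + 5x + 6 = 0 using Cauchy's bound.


Cauchy's bound: all roots r satisfy |r| <= 1 + max(|a_i/a_n|) for i = 0,...,n-1
where a_n is the leading coefficient.

Coefficients: [1, 7, 0, 5, 6]
Leading coefficient a_n = 1
Ratios |a_i/a_n|: 7, 0, 5, 6
Maximum ratio: 7
Cauchy's bound: |r| <= 1 + 7 = 8

Upper bound = 8


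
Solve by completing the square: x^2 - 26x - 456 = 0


Start: x^2 - 26x - 456 = 0
Move constant: x^2 - 26x = 456
Half of -26 is -13, squared is 169
Add 169 to both sides: x^2 - 26x + 169 = 625
(x - 13)^2 = 625
x - 13 = ±25
x = 13 + 25 = 38 or x = 13 - 25 = -12

x = -12, x = 38


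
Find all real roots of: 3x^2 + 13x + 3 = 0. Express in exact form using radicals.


Using the quadratic formula: x = (-b ± sqrt(b^2 - 4ac)) / (2a)
Here a = 3, b = 13, c = 3
Discriminant = b^2 - 4ac = 13^2 - 4(3)(3) = 169 - 36 = 133
Since discriminant = 133 > 0, there are two real roots.
x = (-13 ± sqrt(133)) / 6
Numerically: x ≈ -0.2446 or x ≈ -4.0888

x = (-13 + sqrt(133)) / 6 or x = (-13 - sqrt(133)) / 6


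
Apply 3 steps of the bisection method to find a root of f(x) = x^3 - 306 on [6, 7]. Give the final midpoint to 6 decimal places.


f(x) = x^3 - 306
f(6) = -90 < 0
f(7) = 37 > 0

Step 1: midpoint = (6.000000 + 7.000000)/2 = 6.500000
  f(6.500000) = -31.375000
  f(mid) < 0, so root is in [6.500000, 7.000000]

Step 2: midpoint = (6.500000 + 7.000000)/2 = 6.750000
  f(6.750000) = 1.546875
  f(mid) > 0, so root is in [6.500000, 6.750000]

Step 3: midpoint = (6.500000 + 6.750000)/2 = 6.625000
  f(6.625000) = -15.224609
  f(mid) < 0, so root is in [6.625000, 6.750000]

midpoint = 6.625000


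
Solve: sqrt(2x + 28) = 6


Square both sides: 2x + 28 = 6^2 = 36
2x = 36 - 28 = 8
x = 4
Check: sqrt(2*4 + 28) = sqrt(36) = 6 ✓

x = 4


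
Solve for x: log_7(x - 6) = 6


Convert to exponential form: x - 6 = 7^6 = 117649
x = 117649 + 6 = 117655
Check: log_7(117655 - 6) = log_7(117649) = log_7(117649) = 6 ✓

x = 117655


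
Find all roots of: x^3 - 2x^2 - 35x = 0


The constant term is 0, so x = 0 is a root. Factor out x:
  x^2 - 2x - 35 = 0
Solve the quadratic x^2 - 2x - 35 = 0: discriminant = (-2)^2 - 4(1)(-35) = 4 + 140 = 144.
sqrt(144) = 12, so x = (2 ± 12)/2: x = 7 or x = -5.
Collecting all roots found:

x = -5, x = 0, x = 7


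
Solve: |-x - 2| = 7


An absolute value equation |expr| = 7 gives two cases:
Case 1: -x - 2 = 7
  -x = 9, so x = -9
Case 2: -x - 2 = -7
  -x = -5, so x = 5

x = -9, x = 5


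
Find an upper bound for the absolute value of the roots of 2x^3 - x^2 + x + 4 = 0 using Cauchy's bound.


Cauchy's bound: all roots r satisfy |r| <= 1 + max(|a_i/a_n|) for i = 0,...,n-1
where a_n is the leading coefficient.

Coefficients: [2, -1, 1, 4]
Leading coefficient a_n = 2
Ratios |a_i/a_n|: 1/2, 1/2, 2
Maximum ratio: 2
Cauchy's bound: |r| <= 1 + 2 = 3

Upper bound = 3


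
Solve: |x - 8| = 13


An absolute value equation |expr| = 13 gives two cases:
Case 1: x - 8 = 13
  x = 21, so x = 21
Case 2: x - 8 = -13
  x = -5, so x = -5

x = -5, x = 21


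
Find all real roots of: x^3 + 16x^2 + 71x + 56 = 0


Let p(x) = x^3 + 16x^2 + 71x + 56. By the rational root theorem (leading coefficient 1), any rational root is an integer divisor of 56: try ±1, ±2, ... in turn.
Test x = 1: value = 144 ≠ 0.
Test x = -1: value = 0 ✓, so (x + 1) is a factor.
Synthetic division by (x + 1): bring down 1; 1(-1) + 16 = 15; 15(-1) + 71 = 56; 56(-1) + 56 = 0 → quotient x^2 + 15x + 56, remainder 0.
Solve the quadratic x^2 + 15x + 56 = 0: discriminant = 15^2 - 4(1)(56) = 225 - 224 = 1.
sqrt(1) = 1, so x = (-15 ± 1)/2: x = -7 or x = -8.

x = -8, x = -7, x = -1


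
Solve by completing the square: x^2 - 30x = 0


Start: x^2 - 30x + 0 = 0
Move constant: x^2 - 30x = 0
Half of -30 is -15, squared is 225
Add 225 to both sides: x^2 - 30x + 225 = 225
(x - 15)^2 = 225
x - 15 = ±15
x = 15 + 15 = 30 or x = 15 - 15 = 0

x = 0, x = 30


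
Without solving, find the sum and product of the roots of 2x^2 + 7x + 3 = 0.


By Vieta's formulas for ax^2 + bx + c = 0:
  Sum of roots = -b/a
  Product of roots = c/a

Here a = 2, b = 7, c = 3
Sum = -(7)/2 = -7/2
Product = 3/2 = 3/2

Sum = -7/2, Product = 3/2


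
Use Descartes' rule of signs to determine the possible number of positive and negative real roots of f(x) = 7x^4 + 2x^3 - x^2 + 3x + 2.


Descartes' rule of signs:

For positive roots, count sign changes in f(x) = 7x^4 + 2x^3 - x^2 + 3x + 2:
Signs of coefficients: +, +, -, +, +
Number of sign changes: 2
Possible positive real roots: 2, 0

For negative roots, examine f(-x) = 7x^4 - 2x^3 - x^2 - 3x + 2:
Signs of coefficients: +, -, -, -, +
Number of sign changes: 2
Possible negative real roots: 2, 0

Positive roots: 2 or 0; Negative roots: 2 or 0


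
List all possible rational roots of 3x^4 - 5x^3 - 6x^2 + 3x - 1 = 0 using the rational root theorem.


Rational root theorem: possible roots are ±p/q where:
  p divides the constant term (-1): p ∈ {1}
  q divides the leading coefficient (3): q ∈ {1, 3}

All possible rational roots: -1, -1/3, 1/3, 1

-1, -1/3, 1/3, 1


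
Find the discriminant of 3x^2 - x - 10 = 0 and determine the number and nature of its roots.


For ax^2 + bx + c = 0, discriminant D = b^2 - 4ac
Here a = 3, b = -1, c = -10
D = (-1)^2 - 4(3)(-10) = 1 + 120 = 121

D = 121 > 0 and is a perfect square (sqrt = 11)
The equation has 2 distinct real rational roots.

Discriminant = 121, 2 distinct real rational roots


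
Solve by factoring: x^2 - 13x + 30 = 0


We need two numbers that multiply to 30 and add to -13.
Those numbers are -3 and -10 (since (-3) * (-10) = 30 and (-3) + (-10) = -13).
So x^2 - 13x + 30 = (x - 3)(x - 10) = 0
Setting each factor to zero: x = 3 or x = 10

x = 3, x = 10


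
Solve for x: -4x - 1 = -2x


Starting with: -4x - 1 = -2x
Move all x terms to left: (-4 + 2)x = 0 + 1
Simplify: -2x = 1
Divide both sides by -2: x = -1/2

x = -1/2


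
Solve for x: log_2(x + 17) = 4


Convert to exponential form: x + 17 = 2^4 = 16
x = 16 - 17 = -1
Check: log_2(-1 + 17) = log_2(16) = log_2(16) = 4 ✓

x = -1


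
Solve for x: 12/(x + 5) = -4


Multiply both sides by (x + 5): 12 = -4(x + 5)
Distribute: 12 = -4x - 20
-4x = 12 + 20 = 32
x = -8

x = -8


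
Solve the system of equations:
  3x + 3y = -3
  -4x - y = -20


Using Cramer's rule:
Determinant D = (3)(-1) - (-4)(3) = -3 + 12 = 9
Dx = (-3)(-1) - (-20)(3) = 3 + 60 = 63
Dy = (3)(-20) - (-4)(-3) = -60 - 12 = -72
x = Dx/D = 63/9 = 7
y = Dy/D = -72/9 = -8

x = 7, y = -8


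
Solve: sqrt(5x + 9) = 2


Square both sides: 5x + 9 = 2^2 = 4
5x = 4 - 9 = -5
x = -1
Check: sqrt(5*(-1) + 9) = sqrt(4) = 2 ✓

x = -1


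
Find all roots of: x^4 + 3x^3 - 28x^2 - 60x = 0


The constant term is 0, so x = 0 is a root. Factor out x:
  x^3 + 3x^2 - 28x - 60 = 0
Let p(x) = x^3 + 3x^2 - 28x - 60. By the rational root theorem (leading coefficient 1), any rational root is an integer divisor of 60: try ±1, ±2, ... in turn.
Test x = 1: value = -84 ≠ 0.
Test x = -1: value = -30 ≠ 0.
Test x = 2: value = -96 ≠ 0.
Test x = -2: value = 0 ✓, so (x + 2) is a factor.
Synthetic division by (x + 2): bring down 1; 1(-2) + 3 = 1; 1(-2) - 28 = -30; (-30)(-2) - 60 = 0 → quotient x^2 + x - 30, remainder 0.
Solve the quadratic x^2 + x - 30 = 0: discriminant = 1^2 - 4(1)(-30) = 1 + 120 = 121.
sqrt(121) = 11, so x = (-1 ± 11)/2: x = 5 or x = -6.
Collecting all roots found:

x = -6, x = -2, x = 0, x = 5


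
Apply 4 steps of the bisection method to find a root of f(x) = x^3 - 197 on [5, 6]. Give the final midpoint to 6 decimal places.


f(x) = x^3 - 197
f(5) = -72 < 0
f(6) = 19 > 0

Step 1: midpoint = (5.000000 + 6.000000)/2 = 5.500000
  f(5.500000) = -30.625000
  f(mid) < 0, so root is in [5.500000, 6.000000]

Step 2: midpoint = (5.500000 + 6.000000)/2 = 5.750000
  f(5.750000) = -6.890625
  f(mid) < 0, so root is in [5.750000, 6.000000]

Step 3: midpoint = (5.750000 + 6.000000)/2 = 5.875000
  f(5.875000) = 5.779297
  f(mid) > 0, so root is in [5.750000, 5.875000]

Step 4: midpoint = (5.750000 + 5.875000)/2 = 5.812500
  f(5.812500) = -0.623779
  f(mid) < 0, so root is in [5.812500, 5.875000]

midpoint = 5.812500


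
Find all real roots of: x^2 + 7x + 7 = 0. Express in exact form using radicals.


Using the quadratic formula: x = (-b ± sqrt(b^2 - 4ac)) / (2a)
Here a = 1, b = 7, c = 7
Discriminant = b^2 - 4ac = 7^2 - 4(1)(7) = 49 - 28 = 21
Since discriminant = 21 > 0, there are two real roots.
x = (-7 ± sqrt(21)) / 2
Numerically: x ≈ -1.2087 or x ≈ -5.7913

x = (-7 + sqrt(21)) / 2 or x = (-7 - sqrt(21)) / 2


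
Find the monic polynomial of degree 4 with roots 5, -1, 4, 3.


A monic polynomial with roots 5, -1, 4, 3 is:
p(x) = (x - 5)(x + 1)(x - 4)(x - 3)
After multiplying by (x - 5): x - 5
After multiplying by (x + 1): x^2 - 4x - 5
After multiplying by (x - 4): x^3 - 8x^2 + 11x + 20
After multiplying by (x - 3): x^4 - 11x^3 + 35x^2 - 13x - 60

x^4 - 11x^3 + 35x^2 - 13x - 60


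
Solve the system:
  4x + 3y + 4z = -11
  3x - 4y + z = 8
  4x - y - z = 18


Using Cramer's rule. Expand each determinant along the first row.
D  = 4*[(-4)*(-1) - 1*(-1)] - 3*[3*(-1) - 1*4] + 4*[3*(-1) - (-4)*4]
  = 4*(5) - 3*(-7) + 4*(13) = 93
Dx = (-11)*[(-4)*(-1) - 1*(-1)] - 3*[8*(-1) - 1*18] + 4*[8*(-1) - (-4)*18]
  = (-11)*(5) - 3*(-26) + 4*(64) = 279
Dy = 4*[8*(-1) - 1*18] - (-11)*[3*(-1) - 1*4] + 4*[3*18 - 8*4]
  = 4*(-26) - (-11)*(-7) + 4*(22) = -93
Dz = 4*[(-4)*18 - 8*(-1)] - 3*[3*18 - 8*4] + (-11)*[3*(-1) - (-4)*4]
  = 4*(-64) - 3*(22) + (-11)*(13) = -465
x = Dx/D = 279/93 = 3, y = Dy/D = -93/93 = -1, z = Dz/D = -465/93 = -5
Check eq1: (4)(3) + (3)(-1) + (4)(-5) = -11 = -11 ✓
Check eq2: (3)(3) + (-4)(-1) + (1)(-5) = 8 = 8 ✓
Check eq3: (4)(3) + (-1)(-1) + (-1)(-5) = 18 = 18 ✓

x = 3, y = -1, z = -5


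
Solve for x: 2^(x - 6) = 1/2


Express both sides with the same base.
1/2 = 2^(-1)
Since the bases match, equate exponents: x - 6 = -1
So x = -1 - (-6) = 5

x = 5


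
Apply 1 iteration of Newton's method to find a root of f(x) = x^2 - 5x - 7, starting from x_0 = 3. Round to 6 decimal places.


Newton's method: x_(n+1) = x_n - f(x_n)/f'(x_n)
f(x) = x^2 - 5x - 7
f'(x) = 2x - 5

Iteration 1:
  f(3.000000) = -13.000000
  f'(3.000000) = 1.000000
  x_1 = 3.000000 - (-13.000000)/(1.000000) = 16.000000

x_1 = 16.000000


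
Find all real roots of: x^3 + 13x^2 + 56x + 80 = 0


Let p(x) = x^3 + 13x^2 + 56x + 80. By the rational root theorem (leading coefficient 1), any rational root is an integer divisor of 80: try ±1, ±2, ... in turn.
Test x = 1: value = 150 ≠ 0.
Test x = -1: value = 36 ≠ 0.
Test x = 2: value = 252 ≠ 0.
Test x = -2: value = 12 ≠ 0.
Test x = 4: value = 576 ≠ 0.
Test x = -4: value = 0 ✓, so (x + 4) is a factor.
Synthetic division by (x + 4): bring down 1; 1(-4) + 13 = 9; 9(-4) + 56 = 20; 20(-4) + 80 = 0 → quotient x^2 + 9x + 20, remainder 0.
Solve the quadratic x^2 + 9x + 20 = 0: discriminant = 9^2 - 4(1)(20) = 81 - 80 = 1.
sqrt(1) = 1, so x = (-9 ± 1)/2: x = -4 or x = -5.

x = -5, x = -4 (multiplicity 2)


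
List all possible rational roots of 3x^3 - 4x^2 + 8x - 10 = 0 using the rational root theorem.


Rational root theorem: possible roots are ±p/q where:
  p divides the constant term (-10): p ∈ {1, 2, 5, 10}
  q divides the leading coefficient (3): q ∈ {1, 3}

All possible rational roots: -10, -5, -10/3, -2, -5/3, -1, -2/3, -1/3, 1/3, 2/3, 1, 5/3, 2, 10/3, 5, 10

-10, -5, -10/3, -2, -5/3, -1, -2/3, -1/3, 1/3, 2/3, 1, 5/3, 2, 10/3, 5, 10


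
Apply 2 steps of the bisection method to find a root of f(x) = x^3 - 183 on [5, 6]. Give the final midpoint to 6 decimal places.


f(x) = x^3 - 183
f(5) = -58 < 0
f(6) = 33 > 0

Step 1: midpoint = (5.000000 + 6.000000)/2 = 5.500000
  f(5.500000) = -16.625000
  f(mid) < 0, so root is in [5.500000, 6.000000]

Step 2: midpoint = (5.500000 + 6.000000)/2 = 5.750000
  f(5.750000) = 7.109375
  f(mid) > 0, so root is in [5.500000, 5.750000]

midpoint = 5.750000


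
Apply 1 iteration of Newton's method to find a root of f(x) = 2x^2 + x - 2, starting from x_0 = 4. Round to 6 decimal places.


Newton's method: x_(n+1) = x_n - f(x_n)/f'(x_n)
f(x) = 2x^2 + x - 2
f'(x) = 4x + 1

Iteration 1:
  f(4.000000) = 34.000000
  f'(4.000000) = 17.000000
  x_1 = 4.000000 - (34.000000)/(17.000000) = 2.000000

x_1 = 2.000000


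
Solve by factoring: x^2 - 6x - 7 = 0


We need two numbers that multiply to -7 and add to -6.
Those numbers are 1 and -7 (since 1 * (-7) = -7 and 1 + (-7) = -6).
So x^2 - 6x - 7 = (x + 1)(x - 7) = 0
Setting each factor to zero: x = -1 or x = 7

x = -1, x = 7


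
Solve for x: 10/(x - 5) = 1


Multiply both sides by (x - 5): 10 = 1(x - 5)
Distribute: 10 = x - 5
x = 10 + 5 = 15
x = 15

x = 15


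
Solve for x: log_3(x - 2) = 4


Convert to exponential form: x - 2 = 3^4 = 81
x = 81 + 2 = 83
Check: log_3(83 - 2) = log_3(81) = log_3(81) = 4 ✓

x = 83


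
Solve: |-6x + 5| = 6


An absolute value equation |expr| = 6 gives two cases:
Case 1: -6x + 5 = 6
  -6x = 1, so x = -1/6
Case 2: -6x + 5 = -6
  -6x = -11, so x = 11/6

x = -1/6, x = 11/6


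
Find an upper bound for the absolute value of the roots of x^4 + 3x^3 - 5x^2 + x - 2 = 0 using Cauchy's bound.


Cauchy's bound: all roots r satisfy |r| <= 1 + max(|a_i/a_n|) for i = 0,...,n-1
where a_n is the leading coefficient.

Coefficients: [1, 3, -5, 1, -2]
Leading coefficient a_n = 1
Ratios |a_i/a_n|: 3, 5, 1, 2
Maximum ratio: 5
Cauchy's bound: |r| <= 1 + 5 = 6

Upper bound = 6


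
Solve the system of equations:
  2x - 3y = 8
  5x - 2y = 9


Using Cramer's rule:
Determinant D = (2)(-2) - (5)(-3) = -4 + 15 = 11
Dx = (8)(-2) - (9)(-3) = -16 + 27 = 11
Dy = (2)(9) - (5)(8) = 18 - 40 = -22
x = Dx/D = 11/11 = 1
y = Dy/D = -22/11 = -2

x = 1, y = -2


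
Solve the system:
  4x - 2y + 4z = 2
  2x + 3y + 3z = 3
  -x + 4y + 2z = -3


Using Cramer's rule. Expand each determinant along the first row.
D  = 4*[3*2 - 3*4] - (-2)*[2*2 - 3*(-1)] + 4*[2*4 - 3*(-1)]
  = 4*(-6) - (-2)*(7) + 4*(11) = 34
Dx = 2*[3*2 - 3*4] - (-2)*[3*2 - 3*(-3)] + 4*[3*4 - 3*(-3)]
  = 2*(-6) - (-2)*(15) + 4*(21) = 102
Dy = 4*[3*2 - 3*(-3)] - 2*[2*2 - 3*(-1)] + 4*[2*(-3) - 3*(-1)]
  = 4*(15) - 2*(7) + 4*(-3) = 34
Dz = 4*[3*(-3) - 3*4] - (-2)*[2*(-3) - 3*(-1)] + 2*[2*4 - 3*(-1)]
  = 4*(-21) - (-2)*(-3) + 2*(11) = -68
x = Dx/D = 102/34 = 3, y = Dy/D = 34/34 = 1, z = Dz/D = -68/34 = -2
Check eq1: (4)(3) + (-2)(1) + (4)(-2) = 2 = 2 ✓
Check eq2: (2)(3) + (3)(1) + (3)(-2) = 3 = 3 ✓
Check eq3: (-1)(3) + (4)(1) + (2)(-2) = -3 = -3 ✓

x = 3, y = 1, z = -2


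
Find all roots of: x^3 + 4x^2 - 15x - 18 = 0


Let p(x) = x^3 + 4x^2 - 15x - 18. By the rational root theorem (leading coefficient 1), any rational root is an integer divisor of 18: try ±1, ±2, ... in turn.
Test x = 1: value = -28 ≠ 0.
Test x = -1: value = 0 ✓, so (x + 1) is a factor.
Synthetic division by (x + 1): bring down 1; 1(-1) + 4 = 3; 3(-1) - 15 = -18; (-18)(-1) - 18 = 0 → quotient x^2 + 3x - 18, remainder 0.
Solve the quadratic x^2 + 3x - 18 = 0: discriminant = 3^2 - 4(1)(-18) = 9 + 72 = 81.
sqrt(81) = 9, so x = (-3 ± 9)/2: x = 3 or x = -6.
Collecting all roots found:

x = -6, x = -1, x = 3
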